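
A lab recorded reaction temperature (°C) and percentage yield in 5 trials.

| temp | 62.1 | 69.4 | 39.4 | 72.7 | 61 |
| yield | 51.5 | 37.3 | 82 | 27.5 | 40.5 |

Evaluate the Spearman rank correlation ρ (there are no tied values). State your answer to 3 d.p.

Rank temp: 3, 4, 1, 5, 2
Rank yield: 4, 2, 5, 1, 3
d = rank(temp) − rank(yield): -1, 2, -4, 4, -1; Σd² = 38
ρ = 1 − 6Σd² / [n(n²−1)] = 1 − 6×38 / (5×24) = 1 − 228/120 ≈ -0.900

-0.900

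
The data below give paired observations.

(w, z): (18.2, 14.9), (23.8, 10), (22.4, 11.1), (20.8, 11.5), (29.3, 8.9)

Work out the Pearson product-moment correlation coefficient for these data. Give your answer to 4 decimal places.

-0.9013

n = 5, Σw = 114.5, Σz = 56.4, Σw² = 2690.57, Σz² = 656.68, Σwz = 1257.79
nΣwz − ΣwΣz = 6288.95 − 6457.8 = -168.85
nΣw² − (Σw)² = 13452.85 − 13110.25 = 342.6; nΣz² − (Σz)² = 3283.4 − 3180.96 = 102.44
r = -168.85 / √(342.6 × 102.44) = -168.85 / 187.3391 ≈ -0.9013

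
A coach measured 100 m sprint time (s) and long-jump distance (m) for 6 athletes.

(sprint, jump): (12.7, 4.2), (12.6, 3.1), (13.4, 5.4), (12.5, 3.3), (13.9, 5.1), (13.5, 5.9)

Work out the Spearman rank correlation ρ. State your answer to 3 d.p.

0.771

Rank sprint: 3, 2, 4, 1, 6, 5
Rank jump: 3, 1, 5, 2, 4, 6
d = rank(sprint) − rank(jump): 0, 1, -1, -1, 2, -1; Σd² = 8
ρ = 1 − 6Σd² / [n(n²−1)] = 1 − 6×8 / (6×35) = 1 − 48/210 ≈ 0.771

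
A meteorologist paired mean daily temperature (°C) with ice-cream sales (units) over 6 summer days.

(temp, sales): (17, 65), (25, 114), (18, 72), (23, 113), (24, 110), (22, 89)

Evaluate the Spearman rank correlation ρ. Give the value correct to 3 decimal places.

Rank temp: 1, 6, 2, 4, 5, 3
Rank sales: 1, 6, 2, 5, 4, 3
d = rank(temp) − rank(sales): 0, 0, 0, -1, 1, 0; Σd² = 2
ρ = 1 − 6Σd² / [n(n²−1)] = 1 − 6×2 / (6×35) = 1 − 12/210 ≈ 0.943

0.943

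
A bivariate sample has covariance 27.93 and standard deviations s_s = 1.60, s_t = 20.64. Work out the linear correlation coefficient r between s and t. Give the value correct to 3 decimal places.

r = Cov(s,t) / (s_s · s_t) = 27.93 / (1.60 × 20.64)
  = 27.93 / 33.0240 ≈ 0.846

0.846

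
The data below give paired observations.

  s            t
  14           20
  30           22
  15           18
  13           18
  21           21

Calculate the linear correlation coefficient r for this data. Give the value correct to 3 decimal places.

0.859

n = 5, Σs = 93, Σt = 99, Σs² = 1931, Σt² = 1973, Σst = 1885
nΣst − ΣsΣt = 9425 − 9207 = 218
nΣs² − (Σs)² = 9655 − 8649 = 1006; nΣt² − (Σt)² = 9865 − 9801 = 64
r = 218 / √(1006 × 64) = 218 / 253.7400 ≈ 0.859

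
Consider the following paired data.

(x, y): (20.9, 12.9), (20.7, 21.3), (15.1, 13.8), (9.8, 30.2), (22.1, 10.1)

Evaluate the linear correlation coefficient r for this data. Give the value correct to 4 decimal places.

-0.7489

n = 5, Σx = 88.6, Σy = 88.3, Σx² = 1677.76, Σy² = 1824.59, Σxy = 1438.07
nΣxy − ΣxΣy = 7190.35 − 7823.38 = -633.03
nΣx² − (Σx)² = 8388.8 − 7849.96 = 538.84; nΣy² − (Σy)² = 9122.95 − 7796.89 = 1326.06
r = -633.03 / √(538.84 × 1326.06) = -633.03 / 845.3012 ≈ -0.7489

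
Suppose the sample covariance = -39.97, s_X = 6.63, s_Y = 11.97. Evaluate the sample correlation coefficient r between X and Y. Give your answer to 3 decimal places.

r = Cov(X,Y) / (s_X · s_Y) = -39.97 / (6.63 × 11.97)
  = -39.97 / 79.3611 ≈ -0.504

-0.504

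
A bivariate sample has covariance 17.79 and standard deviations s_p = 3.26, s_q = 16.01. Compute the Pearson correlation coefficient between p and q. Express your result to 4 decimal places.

0.3409

r = Cov(p,q) / (s_p · s_q) = 17.79 / (3.26 × 16.01)
  = 17.79 / 52.1926 ≈ 0.3409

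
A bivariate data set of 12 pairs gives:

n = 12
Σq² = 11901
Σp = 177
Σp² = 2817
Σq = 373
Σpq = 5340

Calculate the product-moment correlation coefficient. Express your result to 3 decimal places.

-0.643

r = (nΣpq − ΣpΣq) / √[(nΣp² − (Σp)²)(nΣq² − (Σq)²)]
Numerator: 12×5340 − 177×373 = -1941
Denominator: √[(33804 − 31329)(142812 − 139129)] = √[2475 × 3683] = 3019.1762
r = -1941 / 3019.1762 ≈ -0.643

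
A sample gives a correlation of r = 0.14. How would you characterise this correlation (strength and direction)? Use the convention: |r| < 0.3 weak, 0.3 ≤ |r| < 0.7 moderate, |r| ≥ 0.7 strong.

weak positive

r = 0.14 > 0 so the relationship is positive.
|r| = 0.14, which falls in the weak range.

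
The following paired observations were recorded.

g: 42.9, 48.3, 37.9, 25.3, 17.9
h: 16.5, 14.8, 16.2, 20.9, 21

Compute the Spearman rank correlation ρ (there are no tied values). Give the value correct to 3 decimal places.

Rank g: 4, 5, 3, 2, 1
Rank h: 3, 1, 2, 4, 5
d = rank(g) − rank(h): 1, 4, 1, -2, -4; Σd² = 38
ρ = 1 − 6Σd² / [n(n²−1)] = 1 − 6×38 / (5×24) = 1 − 228/120 ≈ -0.900

-0.900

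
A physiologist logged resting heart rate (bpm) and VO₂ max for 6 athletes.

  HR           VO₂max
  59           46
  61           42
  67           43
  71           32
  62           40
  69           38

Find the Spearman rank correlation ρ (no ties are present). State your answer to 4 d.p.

-0.8286

Rank HR: 1, 2, 4, 6, 3, 5
Rank VO₂max: 6, 4, 5, 1, 3, 2
d = rank(HR) − rank(VO₂max): -5, -2, -1, 5, 0, 3; Σd² = 64
ρ = 1 − 6Σd² / [n(n²−1)] = 1 − 6×64 / (6×35) = 1 − 384/210 ≈ -0.8286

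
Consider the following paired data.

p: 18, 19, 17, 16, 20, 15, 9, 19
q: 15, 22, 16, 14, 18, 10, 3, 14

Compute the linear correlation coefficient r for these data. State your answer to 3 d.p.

0.905

n = 8, Σp = 133, Σq = 112, Σp² = 2297, Σq² = 1790, Σpq = 1987
nΣpq − ΣpΣq = 15896 − 14896 = 1000
nΣp² − (Σp)² = 18376 − 17689 = 687; nΣq² − (Σq)² = 14320 − 12544 = 1776
r = 1000 / √(687 × 1776) = 1000 / 1104.5868 ≈ 0.905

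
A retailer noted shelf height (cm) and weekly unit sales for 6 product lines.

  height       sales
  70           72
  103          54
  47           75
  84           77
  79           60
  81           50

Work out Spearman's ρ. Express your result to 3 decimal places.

Rank height: 2, 6, 1, 5, 3, 4
Rank sales: 4, 2, 5, 6, 3, 1
d = rank(height) − rank(sales): -2, 4, -4, -1, 0, 3; Σd² = 46
ρ = 1 − 6Σd² / [n(n²−1)] = 1 − 6×46 / (6×35) = 1 − 276/210 ≈ -0.314

-0.314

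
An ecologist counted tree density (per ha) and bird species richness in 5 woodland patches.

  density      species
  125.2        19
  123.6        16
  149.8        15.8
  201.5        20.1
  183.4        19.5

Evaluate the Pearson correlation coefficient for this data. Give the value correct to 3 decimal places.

n = 5, Σx = 783.5, Σy = 90.4, Σx² = 127629.85, Σy² = 1650.9, Σxy = 14349.69
nΣxy − ΣxΣy = 71748.45 − 70828.4 = 920.05
nΣx² − (Σx)² = 638149.25 − 613872.25 = 24277; nΣy² − (Σy)² = 8254.5 − 8172.16 = 82.34
r = 920.05 / √(24277 × 82.34) = 920.05 / 1413.8487 ≈ 0.651

0.651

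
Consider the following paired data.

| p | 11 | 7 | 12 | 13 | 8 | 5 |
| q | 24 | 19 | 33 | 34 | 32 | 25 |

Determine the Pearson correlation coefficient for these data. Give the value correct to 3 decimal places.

n = 6, Σp = 56, Σq = 167, Σp² = 572, Σq² = 4831, Σpq = 1616
nΣpq − ΣpΣq = 9696 − 9352 = 344
nΣp² − (Σp)² = 3432 − 3136 = 296; nΣq² − (Σq)² = 28986 − 27889 = 1097
r = 344 / √(296 × 1097) = 344 / 569.8351 ≈ 0.604

0.604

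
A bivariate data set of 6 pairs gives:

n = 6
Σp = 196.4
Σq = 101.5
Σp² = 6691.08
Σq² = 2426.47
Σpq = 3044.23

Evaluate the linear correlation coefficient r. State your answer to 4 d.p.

-0.6450

r = (nΣpq − ΣpΣq) / √[(nΣp² − (Σp)²)(nΣq² − (Σq)²)]
Numerator: 6×3044.23 − 196.4×101.5 = -1669.22
Denominator: √[(40146.48 − 38572.96)(14558.82 − 10302.25)] = √[1573.52 × 4256.57] = 2588.0104
r = -1669.22 / 2588.0104 ≈ -0.6450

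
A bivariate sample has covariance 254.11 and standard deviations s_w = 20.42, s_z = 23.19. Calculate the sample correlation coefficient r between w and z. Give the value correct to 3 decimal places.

r = Cov(w,z) / (s_w · s_z) = 254.11 / (20.42 × 23.19)
  = 254.11 / 473.5398 ≈ 0.537

0.537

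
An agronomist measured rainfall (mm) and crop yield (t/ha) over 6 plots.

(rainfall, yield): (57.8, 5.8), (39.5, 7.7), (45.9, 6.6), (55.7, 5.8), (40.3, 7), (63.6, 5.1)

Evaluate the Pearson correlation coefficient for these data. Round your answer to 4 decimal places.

-0.9720

n = 6, Σx = 302.8, Σy = 38, Σx² = 15779.44, Σy² = 245.14, Σxy = 1871.85
nΣxy − ΣxΣy = 11231.1 − 11506.4 = -275.3
nΣx² − (Σx)² = 94676.64 − 91687.84 = 2988.8; nΣy² − (Σy)² = 1470.84 − 1444 = 26.84
r = -275.3 / √(2988.8 × 26.84) = -275.3 / 283.2303 ≈ -0.9720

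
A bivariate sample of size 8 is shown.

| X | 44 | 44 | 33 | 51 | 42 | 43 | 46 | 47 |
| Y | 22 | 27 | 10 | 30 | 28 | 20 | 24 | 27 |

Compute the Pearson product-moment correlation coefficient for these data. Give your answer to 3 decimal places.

n = 8, ΣX = 350, ΣY = 188, ΣX² = 15500, ΣY² = 4702, ΣXY = 8425
nΣXY − ΣXΣY = 67400 − 65800 = 1600
nΣX² − (ΣX)² = 124000 − 122500 = 1500; nΣY² − (ΣY)² = 37616 − 35344 = 2272
r = 1600 / √(1500 × 2272) = 1600 / 1846.0769 ≈ 0.867

0.867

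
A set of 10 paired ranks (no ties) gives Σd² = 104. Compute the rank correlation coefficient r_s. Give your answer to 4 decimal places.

ρ = 1 − 6Σd² / [n(n²−1)] = 1 − 6×104 / (10×99)
  = 1 − 624/990 = 1 − 0.63030 ≈ 0.3697

0.3697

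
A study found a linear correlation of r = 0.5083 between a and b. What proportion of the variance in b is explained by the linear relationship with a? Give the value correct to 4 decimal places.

0.2584

r² = (0.5083)² = 0.2584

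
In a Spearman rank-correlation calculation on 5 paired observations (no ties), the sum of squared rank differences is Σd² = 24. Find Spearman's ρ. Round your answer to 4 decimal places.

-0.2000

ρ = 1 − 6Σd² / [n(n²−1)] = 1 − 6×24 / (5×24)
  = 1 − 144/120 = 1 − 1.20000 ≈ -0.2000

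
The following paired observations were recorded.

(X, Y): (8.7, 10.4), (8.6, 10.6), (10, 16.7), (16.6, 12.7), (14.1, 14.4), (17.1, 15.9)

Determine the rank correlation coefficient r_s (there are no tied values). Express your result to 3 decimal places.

0.543

Rank X: 2, 1, 3, 5, 4, 6
Rank Y: 1, 2, 6, 3, 4, 5
d = rank(X) − rank(Y): 1, -1, -3, 2, 0, 1; Σd² = 16
ρ = 1 − 6Σd² / [n(n²−1)] = 1 − 6×16 / (6×35) = 1 − 96/210 ≈ 0.543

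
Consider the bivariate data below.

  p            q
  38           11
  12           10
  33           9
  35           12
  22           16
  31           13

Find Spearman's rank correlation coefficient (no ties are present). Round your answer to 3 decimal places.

-0.143

Rank p: 6, 1, 4, 5, 2, 3
Rank q: 3, 2, 1, 4, 6, 5
d = rank(p) − rank(q): 3, -1, 3, 1, -4, -2; Σd² = 40
ρ = 1 − 6Σd² / [n(n²−1)] = 1 − 6×40 / (6×35) = 1 − 240/210 ≈ -0.143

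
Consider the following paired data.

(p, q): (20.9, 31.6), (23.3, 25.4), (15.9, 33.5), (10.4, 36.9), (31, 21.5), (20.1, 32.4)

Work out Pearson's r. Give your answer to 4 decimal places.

-0.9527

n = 6, Σp = 121.6, Σq = 181.3, Σp² = 2705.68, Σq² = 5639.59, Σpq = 3486.41
nΣpq − ΣpΣq = 20918.46 − 22046.08 = -1127.62
nΣp² − (Σp)² = 16234.08 − 14786.56 = 1447.52; nΣq² − (Σq)² = 33837.54 − 32869.69 = 967.85
r = -1127.62 / √(1447.52 × 967.85) = -1127.62 / 1183.6310 ≈ -0.9527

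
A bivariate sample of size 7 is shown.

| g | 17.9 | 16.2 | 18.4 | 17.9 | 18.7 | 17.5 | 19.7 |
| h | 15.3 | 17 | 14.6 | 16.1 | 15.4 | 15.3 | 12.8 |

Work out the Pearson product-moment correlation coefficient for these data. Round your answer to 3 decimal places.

-0.893

n = 7, Σg = 126.3, Σh = 106.5, Σg² = 2285.85, Σh² = 1630.55, Σgh = 1913.99
nΣgh − ΣgΣh = 13397.93 − 13450.95 = -53.02
nΣg² − (Σg)² = 16000.95 − 15951.69 = 49.26; nΣh² − (Σh)² = 11413.85 − 11342.25 = 71.6
r = -53.02 / √(49.26 × 71.6) = -53.02 / 59.3887 ≈ -0.893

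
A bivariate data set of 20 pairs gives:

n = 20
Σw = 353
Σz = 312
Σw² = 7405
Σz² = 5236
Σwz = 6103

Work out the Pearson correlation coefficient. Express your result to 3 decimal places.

0.906

r = (nΣwz − ΣwΣz) / √[(nΣw² − (Σw)²)(nΣz² − (Σz)²)]
Numerator: 20×6103 − 353×312 = 11924
Denominator: √[(148100 − 124609)(104720 − 97344)] = √[23491 × 7376] = 13163.1917
r = 11924 / 13163.1917 ≈ 0.906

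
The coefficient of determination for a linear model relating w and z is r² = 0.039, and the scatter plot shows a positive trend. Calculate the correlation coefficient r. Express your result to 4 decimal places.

|r| = √0.039 = 0.1975
The association is positive, so r = 0.1975.

0.1975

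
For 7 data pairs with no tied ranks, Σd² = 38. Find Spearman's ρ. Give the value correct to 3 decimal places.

ρ = 1 − 6Σd² / [n(n²−1)] = 1 − 6×38 / (7×48)
  = 1 − 228/336 = 1 − 0.6786 ≈ 0.321

0.321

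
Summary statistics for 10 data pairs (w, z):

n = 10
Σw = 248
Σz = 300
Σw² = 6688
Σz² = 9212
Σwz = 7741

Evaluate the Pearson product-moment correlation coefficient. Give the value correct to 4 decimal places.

r = (nΣwz − ΣwΣz) / √[(nΣw² − (Σw)²)(nΣz² − (Σz)²)]
Numerator: 10×7741 − 248×300 = 3010
Denominator: √[(66880 − 61504)(92120 − 90000)] = √[5376 × 2120] = 3375.9621
r = 3010 / 3375.9621 ≈ 0.8916

0.8916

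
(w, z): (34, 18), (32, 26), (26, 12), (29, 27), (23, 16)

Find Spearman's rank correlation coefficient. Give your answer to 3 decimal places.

0.500

Rank w: 5, 4, 2, 3, 1
Rank z: 3, 4, 1, 5, 2
d = rank(w) − rank(z): 2, 0, 1, -2, -1; Σd² = 10
ρ = 1 − 6Σd² / [n(n²−1)] = 1 − 6×10 / (5×24) = 1 − 60/120 ≈ 0.500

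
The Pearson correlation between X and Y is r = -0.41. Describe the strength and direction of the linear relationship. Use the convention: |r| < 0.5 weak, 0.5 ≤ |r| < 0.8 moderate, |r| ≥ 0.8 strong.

weak negative

r = -0.41 < 0 so the relationship is negative.
|r| = 0.41, which falls in the weak range.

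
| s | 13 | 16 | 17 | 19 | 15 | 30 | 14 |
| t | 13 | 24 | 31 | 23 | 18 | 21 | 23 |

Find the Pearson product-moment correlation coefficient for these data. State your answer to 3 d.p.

0.150

n = 7, Σs = 124, Σt = 153, Σs² = 2396, Σt² = 3529, Σst = 2739
nΣst − ΣsΣt = 19173 − 18972 = 201
nΣs² − (Σs)² = 16772 − 15376 = 1396; nΣt² − (Σt)² = 24703 − 23409 = 1294
r = 201 / √(1396 × 1294) = 201 / 1344.0327 ≈ 0.150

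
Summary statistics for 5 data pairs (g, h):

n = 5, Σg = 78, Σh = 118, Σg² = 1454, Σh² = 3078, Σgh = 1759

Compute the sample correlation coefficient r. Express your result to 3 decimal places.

r = (nΣgh − ΣgΣh) / √[(nΣg² − (Σg)²)(nΣh² − (Σh)²)]
Numerator: 5×1759 − 78×118 = -409
Denominator: √[(7270 − 6084)(15390 − 13924)] = √[1186 × 1466] = 1318.5886
r = -409 / 1318.5886 ≈ -0.310

-0.310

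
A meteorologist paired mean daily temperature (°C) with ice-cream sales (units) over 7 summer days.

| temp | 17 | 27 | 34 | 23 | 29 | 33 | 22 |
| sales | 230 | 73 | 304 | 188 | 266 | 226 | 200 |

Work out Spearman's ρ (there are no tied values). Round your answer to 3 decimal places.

Rank temp: 1, 4, 7, 3, 5, 6, 2
Rank sales: 5, 1, 7, 2, 6, 4, 3
d = rank(temp) − rank(sales): -4, 3, 0, 1, -1, 2, -1; Σd² = 32
ρ = 1 − 6Σd² / [n(n²−1)] = 1 − 6×32 / (7×48) = 1 − 192/336 ≈ 0.429

0.429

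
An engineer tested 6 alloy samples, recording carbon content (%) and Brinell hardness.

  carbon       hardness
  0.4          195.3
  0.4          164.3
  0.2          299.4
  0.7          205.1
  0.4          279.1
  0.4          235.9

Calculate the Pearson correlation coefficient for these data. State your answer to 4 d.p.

-0.5144

n = 6, Σx = 2.5, Σy = 1379.1, Σx² = 1.17, Σy² = 330388.57, Σxy = 553.29
nΣxy − ΣxΣy = 3319.74 − 3447.75 = -128.01
nΣx² − (Σx)² = 7.02 − 6.25 = 0.77; nΣy² − (Σy)² = 1982331.42 − 1901916.81 = 80414.61
r = -128.01 / √(0.77 × 80414.61) = -128.01 / 248.8358 ≈ -0.5144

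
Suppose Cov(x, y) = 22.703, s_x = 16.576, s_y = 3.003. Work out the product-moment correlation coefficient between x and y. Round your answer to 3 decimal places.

0.456

r = Cov(x,y) / (s_x · s_y) = 22.703 / (16.576 × 3.003)
  = 22.703 / 49.7777 ≈ 0.456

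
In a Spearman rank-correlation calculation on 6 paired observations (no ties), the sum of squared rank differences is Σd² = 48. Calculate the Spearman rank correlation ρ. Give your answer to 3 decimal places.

ρ = 1 − 6Σd² / [n(n²−1)] = 1 − 6×48 / (6×35)
  = 1 − 288/210 = 1 − 1.3714 ≈ -0.371

-0.371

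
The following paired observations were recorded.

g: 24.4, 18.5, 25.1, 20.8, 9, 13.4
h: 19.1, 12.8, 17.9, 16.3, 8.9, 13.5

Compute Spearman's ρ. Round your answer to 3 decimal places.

0.886

Rank g: 5, 3, 6, 4, 1, 2
Rank h: 6, 2, 5, 4, 1, 3
d = rank(g) − rank(h): -1, 1, 1, 0, 0, -1; Σd² = 4
ρ = 1 − 6Σd² / [n(n²−1)] = 1 − 6×4 / (6×35) = 1 − 24/210 ≈ 0.886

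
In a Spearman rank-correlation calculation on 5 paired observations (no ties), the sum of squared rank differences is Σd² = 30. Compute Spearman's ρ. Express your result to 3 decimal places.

ρ = 1 − 6Σd² / [n(n²−1)] = 1 − 6×30 / (5×24)
  = 1 − 180/120 = 1 − 1.5000 ≈ -0.500

-0.500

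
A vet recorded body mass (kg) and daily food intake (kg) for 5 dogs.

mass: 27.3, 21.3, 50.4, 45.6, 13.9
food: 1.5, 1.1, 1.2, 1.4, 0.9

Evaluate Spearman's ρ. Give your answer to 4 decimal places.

Rank mass: 3, 2, 5, 4, 1
Rank food: 5, 2, 3, 4, 1
d = rank(mass) − rank(food): -2, 0, 2, 0, 0; Σd² = 8
ρ = 1 − 6Σd² / [n(n²−1)] = 1 − 6×8 / (5×24) = 1 − 48/120 ≈ 0.6000

0.6000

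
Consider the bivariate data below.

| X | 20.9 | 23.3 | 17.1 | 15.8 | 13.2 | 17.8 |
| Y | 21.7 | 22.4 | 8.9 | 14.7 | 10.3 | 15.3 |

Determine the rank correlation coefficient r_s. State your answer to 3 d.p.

0.829

Rank X: 5, 6, 3, 2, 1, 4
Rank Y: 5, 6, 1, 3, 2, 4
d = rank(X) − rank(Y): 0, 0, 2, -1, -1, 0; Σd² = 6
ρ = 1 − 6Σd² / [n(n²−1)] = 1 − 6×6 / (6×35) = 1 − 36/210 ≈ 0.829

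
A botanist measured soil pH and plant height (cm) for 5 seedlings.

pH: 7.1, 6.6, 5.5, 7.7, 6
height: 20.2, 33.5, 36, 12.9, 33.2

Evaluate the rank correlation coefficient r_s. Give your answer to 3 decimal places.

Rank pH: 4, 3, 1, 5, 2
Rank height: 2, 4, 5, 1, 3
d = rank(pH) − rank(height): 2, -1, -4, 4, -1; Σd² = 38
ρ = 1 − 6Σd² / [n(n²−1)] = 1 − 6×38 / (5×24) = 1 − 228/120 ≈ -0.900

-0.900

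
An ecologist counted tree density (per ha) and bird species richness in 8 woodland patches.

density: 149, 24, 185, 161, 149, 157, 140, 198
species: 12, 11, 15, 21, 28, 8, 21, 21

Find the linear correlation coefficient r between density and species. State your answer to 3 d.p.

0.330

n = 8, Σx = 1163, Σy = 137, Σx² = 188577, Σy² = 2661, Σxy = 20734
nΣxy − ΣxΣy = 165872 − 159331 = 6541
nΣx² − (Σx)² = 1508616 − 1352569 = 156047; nΣy² − (Σy)² = 21288 − 18769 = 2519
r = 6541 / √(156047 × 2519) = 6541 / 19826.3056 ≈ 0.330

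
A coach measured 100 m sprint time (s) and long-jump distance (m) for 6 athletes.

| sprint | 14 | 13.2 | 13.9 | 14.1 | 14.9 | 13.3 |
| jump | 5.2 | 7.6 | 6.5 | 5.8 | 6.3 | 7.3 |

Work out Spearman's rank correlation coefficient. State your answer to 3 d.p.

-0.771

Rank sprint: 4, 1, 3, 5, 6, 2
Rank jump: 1, 6, 4, 2, 3, 5
d = rank(sprint) − rank(jump): 3, -5, -1, 3, 3, -3; Σd² = 62
ρ = 1 − 6Σd² / [n(n²−1)] = 1 − 6×62 / (6×35) = 1 − 372/210 ≈ -0.771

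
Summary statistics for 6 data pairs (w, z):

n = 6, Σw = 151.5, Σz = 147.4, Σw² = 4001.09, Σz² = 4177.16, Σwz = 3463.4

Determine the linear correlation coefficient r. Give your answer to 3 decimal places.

r = (nΣwz − ΣwΣz) / √[(nΣw² − (Σw)²)(nΣz² − (Σz)²)]
Numerator: 6×3463.4 − 151.5×147.4 = -1550.7
Denominator: √[(24006.54 − 22952.25)(25062.96 − 21726.76)] = √[1054.29 × 3336.2] = 1875.4526
r = -1550.7 / 1875.4526 ≈ -0.827

-0.827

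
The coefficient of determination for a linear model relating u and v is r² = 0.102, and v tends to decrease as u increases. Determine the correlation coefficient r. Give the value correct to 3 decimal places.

|r| = √0.102 = 0.319
The association is negative, so r = −0.319.

-0.319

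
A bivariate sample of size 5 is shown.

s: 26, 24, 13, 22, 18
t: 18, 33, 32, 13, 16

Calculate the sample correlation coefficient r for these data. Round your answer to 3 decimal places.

n = 5, Σs = 103, Σt = 112, Σs² = 2229, Σt² = 2862, Σst = 2250
nΣst − ΣsΣt = 11250 − 11536 = -286
nΣs² − (Σs)² = 11145 − 10609 = 536; nΣt² − (Σt)² = 14310 − 12544 = 1766
r = -286 / √(536 × 1766) = -286 / 972.9214 ≈ -0.294

-0.294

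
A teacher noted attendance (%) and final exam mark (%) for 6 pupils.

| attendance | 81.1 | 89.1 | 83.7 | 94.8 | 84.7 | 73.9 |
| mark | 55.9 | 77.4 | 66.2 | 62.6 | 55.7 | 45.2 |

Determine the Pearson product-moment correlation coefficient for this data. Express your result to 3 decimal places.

n = 6, Σx = 507.3, Σy = 363, Σx² = 43144.05, Σy² = 22562.3, Σxy = 30963.32
nΣxy − ΣxΣy = 185779.92 − 184149.9 = 1630.02
nΣx² − (Σx)² = 258864.3 − 257353.29 = 1511.01; nΣy² − (Σy)² = 135373.8 − 131769 = 3604.8
r = 1630.02 / √(1511.01 × 3604.8) = 1630.02 / 2333.8571 ≈ 0.698

0.698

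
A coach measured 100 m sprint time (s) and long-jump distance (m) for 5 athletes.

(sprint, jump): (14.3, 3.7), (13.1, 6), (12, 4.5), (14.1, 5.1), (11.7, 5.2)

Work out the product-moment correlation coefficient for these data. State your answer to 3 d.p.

-0.301

n = 5, Σx = 65.2, Σy = 24.5, Σx² = 855.8, Σy² = 122.99, Σxy = 318.26
nΣxy − ΣxΣy = 1591.3 − 1597.4 = -6.1
nΣx² − (Σx)² = 4279 − 4251.04 = 27.96; nΣy² − (Σy)² = 614.95 − 600.25 = 14.7
r = -6.1 / √(27.96 × 14.7) = -6.1 / 20.2734 ≈ -0.301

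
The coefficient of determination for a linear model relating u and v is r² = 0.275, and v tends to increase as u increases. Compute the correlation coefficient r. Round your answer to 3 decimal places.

|r| = √0.275 = 0.524
The association is positive, so r = 0.524.

0.524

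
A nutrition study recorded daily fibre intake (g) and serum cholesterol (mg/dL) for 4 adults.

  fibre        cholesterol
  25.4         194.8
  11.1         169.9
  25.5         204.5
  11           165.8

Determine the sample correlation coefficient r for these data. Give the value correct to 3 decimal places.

0.975

n = 4, Σx = 73, Σy = 735, Σx² = 1539.62, Σy² = 136122.94, Σxy = 13872.36
nΣxy − ΣxΣy = 55489.44 − 53655 = 1834.44
nΣx² − (Σx)² = 6158.48 − 5329 = 829.48; nΣy² − (Σy)² = 544491.76 − 540225 = 4266.76
r = 1834.44 / √(829.48 × 4266.76) = 1834.44 / 1881.2741 ≈ 0.975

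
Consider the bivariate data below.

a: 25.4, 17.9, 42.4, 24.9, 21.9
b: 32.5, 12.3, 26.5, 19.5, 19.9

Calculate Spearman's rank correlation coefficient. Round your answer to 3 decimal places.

0.800

Rank a: 4, 1, 5, 3, 2
Rank b: 5, 1, 4, 2, 3
d = rank(a) − rank(b): -1, 0, 1, 1, -1; Σd² = 4
ρ = 1 − 6Σd² / [n(n²−1)] = 1 − 6×4 / (5×24) = 1 − 24/120 ≈ 0.800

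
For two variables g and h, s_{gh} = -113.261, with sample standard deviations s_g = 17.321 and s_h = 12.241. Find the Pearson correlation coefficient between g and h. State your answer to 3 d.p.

-0.534

r = Cov(g,h) / (s_g · s_h) = -113.261 / (17.321 × 12.241)
  = -113.261 / 212.0264 ≈ -0.534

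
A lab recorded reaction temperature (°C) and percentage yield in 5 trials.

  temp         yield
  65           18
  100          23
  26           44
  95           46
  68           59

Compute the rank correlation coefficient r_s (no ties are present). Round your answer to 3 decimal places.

0.100

Rank temp: 2, 5, 1, 4, 3
Rank yield: 1, 2, 3, 4, 5
d = rank(temp) − rank(yield): 1, 3, -2, 0, -2; Σd² = 18
ρ = 1 − 6Σd² / [n(n²−1)] = 1 − 6×18 / (5×24) = 1 − 108/120 ≈ 0.100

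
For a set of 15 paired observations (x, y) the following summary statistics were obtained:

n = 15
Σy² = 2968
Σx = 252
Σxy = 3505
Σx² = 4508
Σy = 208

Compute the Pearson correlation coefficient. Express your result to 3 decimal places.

r = (nΣxy − ΣxΣy) / √[(nΣx² − (Σx)²)(nΣy² − (Σy)²)]
Numerator: 15×3505 − 252×208 = 159
Denominator: √[(67620 − 63504)(44520 − 43264)] = √[4116 × 1256] = 2273.6965
r = 159 / 2273.6965 ≈ 0.070

0.070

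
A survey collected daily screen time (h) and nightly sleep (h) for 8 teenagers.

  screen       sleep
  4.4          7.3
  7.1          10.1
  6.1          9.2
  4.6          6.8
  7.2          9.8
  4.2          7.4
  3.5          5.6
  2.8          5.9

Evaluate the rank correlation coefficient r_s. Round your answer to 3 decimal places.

Rank screen: 4, 7, 6, 5, 8, 3, 2, 1
Rank sleep: 4, 8, 6, 3, 7, 5, 1, 2
d = rank(screen) − rank(sleep): 0, -1, 0, 2, 1, -2, 1, -1; Σd² = 12
ρ = 1 − 6Σd² / [n(n²−1)] = 1 − 6×12 / (8×63) = 1 − 72/504 ≈ 0.857

0.857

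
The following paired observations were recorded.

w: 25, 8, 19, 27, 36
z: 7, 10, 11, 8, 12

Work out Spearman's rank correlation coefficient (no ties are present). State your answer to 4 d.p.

0.2000

Rank w: 3, 1, 2, 4, 5
Rank z: 1, 3, 4, 2, 5
d = rank(w) − rank(z): 2, -2, -2, 2, 0; Σd² = 16
ρ = 1 − 6Σd² / [n(n²−1)] = 1 − 6×16 / (5×24) = 1 − 96/120 ≈ 0.2000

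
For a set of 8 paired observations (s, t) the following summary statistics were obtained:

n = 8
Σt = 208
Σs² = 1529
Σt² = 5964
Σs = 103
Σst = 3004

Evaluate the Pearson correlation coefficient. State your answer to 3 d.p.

0.971

r = (nΣst − ΣsΣt) / √[(nΣs² − (Σs)²)(nΣt² − (Σt)²)]
Numerator: 8×3004 − 103×208 = 2608
Denominator: √[(12232 − 10609)(47712 − 43264)] = √[1623 × 4448] = 2686.8390
r = 2608 / 2686.8390 ≈ 0.971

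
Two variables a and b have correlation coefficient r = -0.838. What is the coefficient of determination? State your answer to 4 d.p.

r² = (-0.838)² = 0.7022

0.7022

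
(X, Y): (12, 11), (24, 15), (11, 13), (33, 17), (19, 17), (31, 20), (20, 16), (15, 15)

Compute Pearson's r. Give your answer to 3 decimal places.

n = 8, ΣX = 165, ΣY = 124, ΣX² = 3877, ΣY² = 1974, ΣXY = 2684
nΣXY − ΣXΣY = 21472 − 20460 = 1012
nΣX² − (ΣX)² = 31016 − 27225 = 3791; nΣY² − (ΣY)² = 15792 − 15376 = 416
r = 1012 / √(3791 × 416) = 1012 / 1255.8089 ≈ 0.806

0.806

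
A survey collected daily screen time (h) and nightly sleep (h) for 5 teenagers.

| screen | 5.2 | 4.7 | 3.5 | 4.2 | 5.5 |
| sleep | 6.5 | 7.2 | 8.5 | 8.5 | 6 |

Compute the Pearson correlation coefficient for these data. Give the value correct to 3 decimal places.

n = 5, Σx = 23.1, Σy = 36.7, Σx² = 109.27, Σy² = 274.59, Σxy = 166.09
nΣxy − ΣxΣy = 830.45 − 847.77 = -17.32
nΣx² − (Σx)² = 546.35 − 533.61 = 12.74; nΣy² − (Σy)² = 1372.95 − 1346.89 = 26.06
r = -17.32 / √(12.74 × 26.06) = -17.32 / 18.2210 ≈ -0.951

-0.951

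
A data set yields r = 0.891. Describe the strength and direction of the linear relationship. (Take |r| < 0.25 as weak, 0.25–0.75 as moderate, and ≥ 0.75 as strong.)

r = 0.891 > 0 so the relationship is positive.
|r| = 0.891, which falls in the strong range.

strong positive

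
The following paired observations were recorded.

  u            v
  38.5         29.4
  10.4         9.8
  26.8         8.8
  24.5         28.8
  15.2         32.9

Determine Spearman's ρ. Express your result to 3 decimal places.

Rank u: 5, 1, 4, 3, 2
Rank v: 4, 2, 1, 3, 5
d = rank(u) − rank(v): 1, -1, 3, 0, -3; Σd² = 20
ρ = 1 − 6Σd² / [n(n²−1)] = 1 − 6×20 / (5×24) = 1 − 120/120 ≈ 0.000

0.000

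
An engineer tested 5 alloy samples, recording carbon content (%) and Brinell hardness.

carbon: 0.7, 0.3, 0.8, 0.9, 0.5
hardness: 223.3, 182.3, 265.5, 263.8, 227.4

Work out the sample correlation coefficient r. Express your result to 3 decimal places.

0.928

n = 5, Σx = 3.2, Σy = 1162.3, Σx² = 2.28, Σy² = 274887.63, Σxy = 774.52
nΣxy − ΣxΣy = 3872.6 − 3719.36 = 153.24
nΣx² − (Σx)² = 11.4 − 10.24 = 1.16; nΣy² − (Σy)² = 1374438.15 − 1350941.29 = 23496.86
r = 153.24 / √(1.16 × 23496.86) = 153.24 / 165.0950 ≈ 0.928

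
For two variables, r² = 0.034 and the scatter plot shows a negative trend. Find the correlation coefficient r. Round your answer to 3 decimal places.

|r| = √0.034 = 0.184
The association is negative, so r = −0.184.

-0.184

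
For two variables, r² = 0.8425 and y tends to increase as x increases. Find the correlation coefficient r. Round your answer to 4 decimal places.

0.9179

|r| = √0.8425 = 0.9179
The association is positive, so r = 0.9179.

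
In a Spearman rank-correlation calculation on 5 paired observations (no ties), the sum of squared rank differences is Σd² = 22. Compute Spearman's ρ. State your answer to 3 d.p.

ρ = 1 − 6Σd² / [n(n²−1)] = 1 − 6×22 / (5×24)
  = 1 − 132/120 = 1 − 1.1000 ≈ -0.100

-0.100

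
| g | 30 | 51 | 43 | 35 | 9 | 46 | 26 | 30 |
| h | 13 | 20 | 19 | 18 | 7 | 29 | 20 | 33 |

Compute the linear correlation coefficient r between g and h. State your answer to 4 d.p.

0.5204

n = 8, Σg = 270, Σh = 159, Σg² = 10348, Σh² = 3633, Σgh = 5764
nΣgh − ΣgΣh = 46112 − 42930 = 3182
nΣg² − (Σg)² = 82784 − 72900 = 9884; nΣh² − (Σh)² = 29064 − 25281 = 3783
r = 3182 / √(9884 × 3783) = 3182 / 6114.8321 ≈ 0.5204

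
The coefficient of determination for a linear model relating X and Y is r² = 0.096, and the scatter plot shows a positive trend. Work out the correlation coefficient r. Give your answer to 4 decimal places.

0.3098

|r| = √0.096 = 0.3098
The association is positive, so r = 0.3098.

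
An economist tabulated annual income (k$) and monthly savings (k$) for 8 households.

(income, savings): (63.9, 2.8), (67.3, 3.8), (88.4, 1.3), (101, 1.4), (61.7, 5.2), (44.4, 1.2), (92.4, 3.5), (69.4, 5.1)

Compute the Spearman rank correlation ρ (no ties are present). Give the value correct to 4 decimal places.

Rank income: 3, 4, 6, 8, 2, 1, 7, 5
Rank savings: 4, 6, 2, 3, 8, 1, 5, 7
d = rank(income) − rank(savings): -1, -2, 4, 5, -6, 0, 2, -2; Σd² = 90
ρ = 1 − 6Σd² / [n(n²−1)] = 1 − 6×90 / (8×63) = 1 − 540/504 ≈ -0.0714

-0.0714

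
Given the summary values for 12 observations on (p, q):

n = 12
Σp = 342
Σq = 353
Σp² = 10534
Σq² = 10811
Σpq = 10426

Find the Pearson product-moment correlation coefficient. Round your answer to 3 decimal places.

r = (nΣpq − ΣpΣq) / √[(nΣp² − (Σp)²)(nΣq² − (Σq)²)]
Numerator: 12×10426 − 342×353 = 4386
Denominator: √[(126408 − 116964)(129732 − 124609)] = √[9444 × 5123] = 6955.6892
r = 4386 / 6955.6892 ≈ 0.631

0.631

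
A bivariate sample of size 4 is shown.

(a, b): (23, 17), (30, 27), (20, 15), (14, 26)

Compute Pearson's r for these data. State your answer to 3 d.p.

n = 4, Σa = 87, Σb = 85, Σa² = 2025, Σb² = 1919, Σab = 1865
nΣab − ΣaΣb = 7460 − 7395 = 65
nΣa² − (Σa)² = 8100 − 7569 = 531; nΣb² − (Σb)² = 7676 − 7225 = 451
r = 65 / √(531 × 451) = 65 / 489.3680 ≈ 0.133

0.133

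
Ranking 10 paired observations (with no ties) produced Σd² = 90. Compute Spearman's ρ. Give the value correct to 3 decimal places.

ρ = 1 − 6Σd² / [n(n²−1)] = 1 − 6×90 / (10×99)
  = 1 − 540/990 = 1 − 0.5455 ≈ 0.455

0.455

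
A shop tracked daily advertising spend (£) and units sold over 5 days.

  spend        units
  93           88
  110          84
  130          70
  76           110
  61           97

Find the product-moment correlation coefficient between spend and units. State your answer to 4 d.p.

-0.8653

n = 5, Σx = 470, Σy = 449, Σx² = 47146, Σy² = 41209, Σxy = 40801
nΣxy − ΣxΣy = 204005 − 211030 = -7025
nΣx² − (Σx)² = 235730 − 220900 = 14830; nΣy² − (Σy)² = 206045 − 201601 = 4444
r = -7025 / √(14830 × 4444) = -7025 / 8118.1599 ≈ -0.8653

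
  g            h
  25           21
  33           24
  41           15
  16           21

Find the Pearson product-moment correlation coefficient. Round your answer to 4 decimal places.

n = 4, Σg = 115, Σh = 81, Σg² = 3651, Σh² = 1683, Σgh = 2268
nΣgh − ΣgΣh = 9072 − 9315 = -243
nΣg² − (Σg)² = 14604 − 13225 = 1379; nΣh² − (Σh)² = 6732 − 6561 = 171
r = -243 / √(1379 × 171) = -243 / 485.6017 ≈ -0.5004

-0.5004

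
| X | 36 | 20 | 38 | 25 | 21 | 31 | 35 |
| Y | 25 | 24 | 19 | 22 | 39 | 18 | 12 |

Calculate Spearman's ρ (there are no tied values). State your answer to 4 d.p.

-0.3929

Rank X: 6, 1, 7, 3, 2, 4, 5
Rank Y: 6, 5, 3, 4, 7, 2, 1
d = rank(X) − rank(Y): 0, -4, 4, -1, -5, 2, 4; Σd² = 78
ρ = 1 − 6Σd² / [n(n²−1)] = 1 − 6×78 / (7×48) = 1 − 468/336 ≈ -0.3929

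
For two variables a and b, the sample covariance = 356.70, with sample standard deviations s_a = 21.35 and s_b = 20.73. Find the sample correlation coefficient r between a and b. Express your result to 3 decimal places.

r = Cov(a,b) / (s_a · s_b) = 356.70 / (21.35 × 20.73)
  = 356.70 / 442.5855 ≈ 0.806

0.806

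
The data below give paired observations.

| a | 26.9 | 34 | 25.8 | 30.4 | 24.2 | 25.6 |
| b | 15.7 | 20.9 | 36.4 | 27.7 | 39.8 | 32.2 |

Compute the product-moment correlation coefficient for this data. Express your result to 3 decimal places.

-0.602

n = 6, Σa = 166.9, Σb = 172.7, Σa² = 4710.41, Σb² = 5396.43, Σab = 4701.61
nΣab − ΣaΣb = 28209.66 − 28823.63 = -613.97
nΣa² − (Σa)² = 28262.46 − 27855.61 = 406.85; nΣb² − (Σb)² = 32378.58 − 29825.29 = 2553.29
r = -613.97 / √(406.85 × 2553.29) = -613.97 / 1019.2183 ≈ -0.602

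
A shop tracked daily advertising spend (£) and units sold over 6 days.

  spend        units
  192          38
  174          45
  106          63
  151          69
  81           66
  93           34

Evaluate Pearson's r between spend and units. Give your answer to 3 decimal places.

n = 6, Σx = 797, Σy = 315, Σx² = 116387, Σy² = 17711, Σxy = 40731
nΣxy − ΣxΣy = 244386 − 251055 = -6669
nΣx² − (Σx)² = 698322 − 635209 = 63113; nΣy² − (Σy)² = 106266 − 99225 = 7041
r = -6669 / √(63113 × 7041) = -6669 / 21080.2902 ≈ -0.316

-0.316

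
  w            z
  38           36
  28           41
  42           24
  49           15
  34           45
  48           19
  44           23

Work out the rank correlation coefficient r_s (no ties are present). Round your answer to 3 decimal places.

Rank w: 3, 1, 4, 7, 2, 6, 5
Rank z: 5, 6, 4, 1, 7, 2, 3
d = rank(w) − rank(z): -2, -5, 0, 6, -5, 4, 2; Σd² = 110
ρ = 1 − 6Σd² / [n(n²−1)] = 1 − 6×110 / (7×48) = 1 − 660/336 ≈ -0.964

-0.964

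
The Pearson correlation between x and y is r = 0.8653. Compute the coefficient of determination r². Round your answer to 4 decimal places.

r² = (0.8653)² = 0.7487

0.7487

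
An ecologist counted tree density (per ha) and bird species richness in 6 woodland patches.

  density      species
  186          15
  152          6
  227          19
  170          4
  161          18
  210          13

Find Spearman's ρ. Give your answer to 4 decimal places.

Rank density: 4, 1, 6, 3, 2, 5
Rank species: 4, 2, 6, 1, 5, 3
d = rank(density) − rank(species): 0, -1, 0, 2, -3, 2; Σd² = 18
ρ = 1 − 6Σd² / [n(n²−1)] = 1 − 6×18 / (6×35) = 1 − 108/210 ≈ 0.4857

0.4857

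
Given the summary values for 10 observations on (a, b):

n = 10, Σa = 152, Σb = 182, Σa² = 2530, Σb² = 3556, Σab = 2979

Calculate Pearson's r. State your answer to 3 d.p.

r = (nΣab − ΣaΣb) / √[(nΣa² − (Σa)²)(nΣb² − (Σb)²)]
Numerator: 10×2979 − 152×182 = 2126
Denominator: √[(25300 − 23104)(35560 − 33124)] = √[2196 × 2436] = 2312.8891
r = 2126 / 2312.8891 ≈ 0.919

0.919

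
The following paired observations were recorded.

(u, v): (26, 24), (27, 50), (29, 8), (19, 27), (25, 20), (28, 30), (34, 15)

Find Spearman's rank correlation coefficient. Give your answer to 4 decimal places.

-0.3929

Rank u: 3, 4, 6, 1, 2, 5, 7
Rank v: 4, 7, 1, 5, 3, 6, 2
d = rank(u) − rank(v): -1, -3, 5, -4, -1, -1, 5; Σd² = 78
ρ = 1 − 6Σd² / [n(n²−1)] = 1 − 6×78 / (7×48) = 1 − 468/336 ≈ -0.3929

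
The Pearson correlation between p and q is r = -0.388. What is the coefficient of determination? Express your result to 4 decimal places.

r² = (-0.388)² = 0.1505

0.1505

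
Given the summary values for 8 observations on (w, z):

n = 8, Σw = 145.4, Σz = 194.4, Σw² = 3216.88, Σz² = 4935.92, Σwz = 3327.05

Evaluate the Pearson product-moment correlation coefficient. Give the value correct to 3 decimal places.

r = (nΣwz − ΣwΣz) / √[(nΣw² − (Σw)²)(nΣz² − (Σz)²)]
Numerator: 8×3327.05 − 145.4×194.4 = -1649.36
Denominator: √[(25735.04 − 21141.16)(39487.36 − 37791.36)] = √[4593.88 × 1696] = 2791.2758
r = -1649.36 / 2791.2758 ≈ -0.591

-0.591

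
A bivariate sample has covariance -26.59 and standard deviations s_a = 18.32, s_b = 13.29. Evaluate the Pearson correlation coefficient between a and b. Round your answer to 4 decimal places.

-0.1092

r = Cov(a,b) / (s_a · s_b) = -26.59 / (18.32 × 13.29)
  = -26.59 / 243.4728 ≈ -0.1092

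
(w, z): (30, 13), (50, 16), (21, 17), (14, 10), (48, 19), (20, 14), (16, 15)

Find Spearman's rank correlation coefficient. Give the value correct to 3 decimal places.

Rank w: 5, 7, 4, 1, 6, 3, 2
Rank z: 2, 5, 6, 1, 7, 3, 4
d = rank(w) − rank(z): 3, 2, -2, 0, -1, 0, -2; Σd² = 22
ρ = 1 − 6Σd² / [n(n²−1)] = 1 − 6×22 / (7×48) = 1 − 132/336 ≈ 0.607

0.607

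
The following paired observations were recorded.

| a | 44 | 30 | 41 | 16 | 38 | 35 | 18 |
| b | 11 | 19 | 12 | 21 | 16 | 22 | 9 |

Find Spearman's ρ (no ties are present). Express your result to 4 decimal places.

Rank a: 7, 3, 6, 1, 5, 4, 2
Rank b: 2, 5, 3, 6, 4, 7, 1
d = rank(a) − rank(b): 5, -2, 3, -5, 1, -3, 1; Σd² = 74
ρ = 1 − 6Σd² / [n(n²−1)] = 1 − 6×74 / (7×48) = 1 − 444/336 ≈ -0.3214

-0.3214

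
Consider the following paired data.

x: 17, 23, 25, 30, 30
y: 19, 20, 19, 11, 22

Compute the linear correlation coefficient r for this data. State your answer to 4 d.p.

n = 5, Σx = 125, Σy = 91, Σx² = 3243, Σy² = 1727, Σxy = 2248
nΣxy − ΣxΣy = 11240 − 11375 = -135
nΣx² − (Σx)² = 16215 − 15625 = 590; nΣy² − (Σy)² = 8635 − 8281 = 354
r = -135 / √(590 × 354) = -135 / 457.0120 ≈ -0.2954

-0.2954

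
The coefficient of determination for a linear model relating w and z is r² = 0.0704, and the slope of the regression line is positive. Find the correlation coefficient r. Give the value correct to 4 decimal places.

|r| = √0.0704 = 0.2653
The association is positive, so r = 0.2653.

0.2653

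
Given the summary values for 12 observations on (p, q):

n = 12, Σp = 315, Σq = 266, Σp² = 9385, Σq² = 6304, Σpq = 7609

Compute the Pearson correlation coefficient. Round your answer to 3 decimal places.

0.929

r = (nΣpq − ΣpΣq) / √[(nΣp² − (Σp)²)(nΣq² − (Σq)²)]
Numerator: 12×7609 − 315×266 = 7518
Denominator: √[(112620 − 99225)(75648 − 70756)] = √[13395 × 4892] = 8094.9577
r = 7518 / 8094.9577 ≈ 0.929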